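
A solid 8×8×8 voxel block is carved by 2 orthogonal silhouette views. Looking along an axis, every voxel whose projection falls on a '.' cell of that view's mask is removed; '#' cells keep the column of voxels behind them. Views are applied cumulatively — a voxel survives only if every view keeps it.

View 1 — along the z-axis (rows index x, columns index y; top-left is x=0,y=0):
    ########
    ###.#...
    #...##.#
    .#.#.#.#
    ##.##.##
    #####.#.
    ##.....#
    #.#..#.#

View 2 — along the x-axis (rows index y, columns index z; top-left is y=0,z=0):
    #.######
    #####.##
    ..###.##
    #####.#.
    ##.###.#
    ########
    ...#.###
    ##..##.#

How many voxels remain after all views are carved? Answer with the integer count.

239 voxels

before carving: 512 voxels (8×8×8)
step 1: project along z, AND mask (39/64) → |grid| = 312
step 2: project along x, AND mask (48/64) → |grid| = 239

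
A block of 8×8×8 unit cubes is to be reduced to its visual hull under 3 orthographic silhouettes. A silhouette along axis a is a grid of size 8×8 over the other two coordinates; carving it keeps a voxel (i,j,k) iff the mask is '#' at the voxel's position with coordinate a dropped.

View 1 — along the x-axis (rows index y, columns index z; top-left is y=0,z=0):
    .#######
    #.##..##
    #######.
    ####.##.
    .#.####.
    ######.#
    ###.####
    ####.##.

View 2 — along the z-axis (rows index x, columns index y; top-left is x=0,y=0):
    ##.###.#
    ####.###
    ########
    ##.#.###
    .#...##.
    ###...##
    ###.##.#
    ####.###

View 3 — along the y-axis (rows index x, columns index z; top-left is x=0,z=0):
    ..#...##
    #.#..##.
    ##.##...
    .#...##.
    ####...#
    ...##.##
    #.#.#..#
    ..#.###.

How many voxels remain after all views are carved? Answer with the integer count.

initial block: 8^3 = 512
[1] x-view keeps 50 columns → grid now 400
[2] z-view keeps 48 columns → grid now 302
[3] y-view keeps 31 columns → grid now 145

|visual hull| = 145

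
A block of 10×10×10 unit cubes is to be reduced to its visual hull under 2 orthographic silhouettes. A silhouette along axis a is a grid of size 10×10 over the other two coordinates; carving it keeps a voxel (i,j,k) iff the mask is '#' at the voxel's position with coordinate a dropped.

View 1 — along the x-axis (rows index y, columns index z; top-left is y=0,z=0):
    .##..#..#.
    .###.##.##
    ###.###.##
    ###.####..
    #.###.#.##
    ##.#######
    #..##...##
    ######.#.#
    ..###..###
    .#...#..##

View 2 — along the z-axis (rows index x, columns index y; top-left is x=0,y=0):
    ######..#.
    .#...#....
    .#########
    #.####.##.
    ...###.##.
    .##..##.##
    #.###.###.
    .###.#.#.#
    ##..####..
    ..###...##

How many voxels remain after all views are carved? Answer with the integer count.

full grid |V| = 1000
[1] x-view keeps 65 columns → grid now 650
[2] z-view keeps 60 columns → grid now 410

remaining voxels: 410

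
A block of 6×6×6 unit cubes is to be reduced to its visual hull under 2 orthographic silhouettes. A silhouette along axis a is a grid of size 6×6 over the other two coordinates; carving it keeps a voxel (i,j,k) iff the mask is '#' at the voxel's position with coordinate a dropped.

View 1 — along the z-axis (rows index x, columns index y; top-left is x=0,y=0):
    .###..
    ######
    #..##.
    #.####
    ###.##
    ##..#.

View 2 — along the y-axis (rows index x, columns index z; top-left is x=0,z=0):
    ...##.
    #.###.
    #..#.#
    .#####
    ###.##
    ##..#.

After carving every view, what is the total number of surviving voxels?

voxel count = 98

before carving: 216 voxels (6×6×6)
step 1: project along z, AND mask (25/36) → |grid| = 150
step 2: project along y, AND mask (22/36) → |grid| = 98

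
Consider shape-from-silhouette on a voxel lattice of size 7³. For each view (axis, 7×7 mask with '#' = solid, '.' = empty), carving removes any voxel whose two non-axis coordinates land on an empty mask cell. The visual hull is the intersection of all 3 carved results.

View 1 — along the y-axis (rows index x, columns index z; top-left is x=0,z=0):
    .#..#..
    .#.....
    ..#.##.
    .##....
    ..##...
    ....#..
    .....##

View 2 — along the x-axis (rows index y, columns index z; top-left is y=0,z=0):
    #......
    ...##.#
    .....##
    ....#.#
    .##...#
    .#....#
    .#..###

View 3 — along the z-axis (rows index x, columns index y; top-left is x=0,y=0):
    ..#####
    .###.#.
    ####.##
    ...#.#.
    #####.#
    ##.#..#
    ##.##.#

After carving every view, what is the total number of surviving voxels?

|visual hull| = 22

full grid |V| = 343
step 1: project along y, AND mask (13/49) → |grid| = 91
step 2: project along x, AND mask (17/49) → |grid| = 32
step 3: project along z, AND mask (32/49) → |grid| = 22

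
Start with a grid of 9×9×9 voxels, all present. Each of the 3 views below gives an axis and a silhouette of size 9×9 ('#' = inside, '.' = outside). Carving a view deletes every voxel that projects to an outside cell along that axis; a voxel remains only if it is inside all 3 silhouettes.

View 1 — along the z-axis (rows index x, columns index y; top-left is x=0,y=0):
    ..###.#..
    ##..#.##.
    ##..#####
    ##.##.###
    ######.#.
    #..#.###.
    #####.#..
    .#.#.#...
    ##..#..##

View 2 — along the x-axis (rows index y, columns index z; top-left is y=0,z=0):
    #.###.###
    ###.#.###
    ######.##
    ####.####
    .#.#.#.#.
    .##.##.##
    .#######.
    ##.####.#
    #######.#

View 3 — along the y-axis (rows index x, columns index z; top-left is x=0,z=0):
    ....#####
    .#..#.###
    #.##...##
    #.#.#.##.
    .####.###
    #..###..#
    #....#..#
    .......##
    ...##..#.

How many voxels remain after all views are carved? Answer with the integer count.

before carving: 729 voxels (9×9×9)
step 1: project along z, AND mask (49/81) → |grid| = 441
step 2: project along x, AND mask (62/81) → |grid| = 330
step 3: project along y, AND mask (40/81) → |grid| = 168

remaining voxels: 168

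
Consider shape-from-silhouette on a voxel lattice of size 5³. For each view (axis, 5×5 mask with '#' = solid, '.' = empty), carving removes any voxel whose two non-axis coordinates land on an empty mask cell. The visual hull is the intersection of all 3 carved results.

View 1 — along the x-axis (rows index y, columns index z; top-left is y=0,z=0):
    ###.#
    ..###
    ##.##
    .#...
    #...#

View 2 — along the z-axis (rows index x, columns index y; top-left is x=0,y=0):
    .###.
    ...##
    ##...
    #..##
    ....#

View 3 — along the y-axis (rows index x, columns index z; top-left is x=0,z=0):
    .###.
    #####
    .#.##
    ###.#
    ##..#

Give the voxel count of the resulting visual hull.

remaining voxels: 21

start: 5×5×5 = 125 voxels
[1] x-view keeps 14 columns → grid now 70
[2] z-view keeps 11 columns → grid now 27
[3] y-view keeps 18 columns → grid now 21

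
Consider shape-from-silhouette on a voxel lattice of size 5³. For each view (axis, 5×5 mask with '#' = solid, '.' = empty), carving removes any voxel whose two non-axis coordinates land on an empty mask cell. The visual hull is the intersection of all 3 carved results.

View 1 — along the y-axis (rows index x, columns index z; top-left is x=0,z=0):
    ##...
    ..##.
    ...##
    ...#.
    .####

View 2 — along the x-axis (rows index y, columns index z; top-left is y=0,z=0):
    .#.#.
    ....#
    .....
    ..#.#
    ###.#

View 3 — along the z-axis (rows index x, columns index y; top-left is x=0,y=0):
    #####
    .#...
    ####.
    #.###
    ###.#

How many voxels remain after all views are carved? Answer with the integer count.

remaining voxels: 13

before carving: 125 voxels (5×5×5)
V1 y: intersect with XZ mask (11 set) -- 55 left
V2 x: intersect with YZ mask (9 set) -- 19 left
V3 z: intersect with XY mask (18 set) -- 13 left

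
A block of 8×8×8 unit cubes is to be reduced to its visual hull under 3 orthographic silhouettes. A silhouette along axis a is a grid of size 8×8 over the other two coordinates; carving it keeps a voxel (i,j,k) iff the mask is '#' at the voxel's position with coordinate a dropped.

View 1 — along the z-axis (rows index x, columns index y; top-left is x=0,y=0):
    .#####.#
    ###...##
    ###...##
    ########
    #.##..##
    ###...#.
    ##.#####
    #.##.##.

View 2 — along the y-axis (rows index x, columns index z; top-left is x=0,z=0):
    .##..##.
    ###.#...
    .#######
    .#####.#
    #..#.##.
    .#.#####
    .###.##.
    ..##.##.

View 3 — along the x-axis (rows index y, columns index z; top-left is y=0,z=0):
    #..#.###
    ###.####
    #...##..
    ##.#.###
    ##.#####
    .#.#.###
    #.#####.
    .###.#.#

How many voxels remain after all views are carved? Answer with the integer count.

full grid |V| = 512
  1. axis=2 (XY plane), |mask|=45  ⇒  voxels=360
  2. axis=1 (XZ plane), |mask|=40  ⇒  voxels=226
  3. axis=0 (YZ plane), |mask|=44  ⇒  voxels=155

|visual hull| = 155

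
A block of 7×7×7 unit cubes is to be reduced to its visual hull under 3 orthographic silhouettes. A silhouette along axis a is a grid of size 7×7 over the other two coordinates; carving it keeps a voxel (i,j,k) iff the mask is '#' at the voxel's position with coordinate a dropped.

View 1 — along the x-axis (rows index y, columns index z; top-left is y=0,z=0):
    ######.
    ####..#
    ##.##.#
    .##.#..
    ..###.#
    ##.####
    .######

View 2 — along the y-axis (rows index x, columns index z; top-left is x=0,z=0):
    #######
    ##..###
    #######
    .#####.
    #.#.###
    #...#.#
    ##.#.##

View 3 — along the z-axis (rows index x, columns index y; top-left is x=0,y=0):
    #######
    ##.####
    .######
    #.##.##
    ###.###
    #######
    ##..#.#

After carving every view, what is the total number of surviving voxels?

start: 7×7×7 = 343 voxels
after view 1 [x-axis, 35 of 49 cells solid] → remaining = 245
after view 2 [y-axis, 37 of 49 cells solid] → remaining = 182
after view 3 [z-axis, 41 of 49 cells solid] → remaining = 154

voxel count = 154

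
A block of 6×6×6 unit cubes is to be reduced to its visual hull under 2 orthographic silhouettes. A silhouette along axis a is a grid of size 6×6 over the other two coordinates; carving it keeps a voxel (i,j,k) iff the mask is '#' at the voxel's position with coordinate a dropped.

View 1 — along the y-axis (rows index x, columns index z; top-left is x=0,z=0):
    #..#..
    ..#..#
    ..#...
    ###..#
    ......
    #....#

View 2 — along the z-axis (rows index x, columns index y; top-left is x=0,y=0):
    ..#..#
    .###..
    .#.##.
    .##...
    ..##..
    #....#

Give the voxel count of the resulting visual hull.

start: 6×6×6 = 216 voxels
carve view 1 (along y, XZ-mask fill 11/36): 66 voxels remain
carve view 2 (along z, XY-mask fill 14/36): 25 voxels remain

25 voxels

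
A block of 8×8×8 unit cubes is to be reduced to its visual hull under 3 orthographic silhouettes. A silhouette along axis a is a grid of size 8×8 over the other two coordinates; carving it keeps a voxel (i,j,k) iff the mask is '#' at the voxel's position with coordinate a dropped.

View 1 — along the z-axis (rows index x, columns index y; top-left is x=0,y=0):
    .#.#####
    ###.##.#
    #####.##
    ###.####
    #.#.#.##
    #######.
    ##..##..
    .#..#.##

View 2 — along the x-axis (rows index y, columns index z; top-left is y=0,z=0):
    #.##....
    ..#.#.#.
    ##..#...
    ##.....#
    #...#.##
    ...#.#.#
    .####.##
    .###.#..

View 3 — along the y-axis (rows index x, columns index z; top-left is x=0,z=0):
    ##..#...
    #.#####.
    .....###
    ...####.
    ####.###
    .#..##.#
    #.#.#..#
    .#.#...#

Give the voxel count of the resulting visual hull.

initial block: 8^3 = 512
  1. axis=2 (XY plane), |mask|=46  ⇒  voxels=368
  2. axis=0 (YZ plane), |mask|=29  ⇒  voxels=170
  3. axis=1 (XZ plane), |mask|=34  ⇒  voxels=87

|visual hull| = 87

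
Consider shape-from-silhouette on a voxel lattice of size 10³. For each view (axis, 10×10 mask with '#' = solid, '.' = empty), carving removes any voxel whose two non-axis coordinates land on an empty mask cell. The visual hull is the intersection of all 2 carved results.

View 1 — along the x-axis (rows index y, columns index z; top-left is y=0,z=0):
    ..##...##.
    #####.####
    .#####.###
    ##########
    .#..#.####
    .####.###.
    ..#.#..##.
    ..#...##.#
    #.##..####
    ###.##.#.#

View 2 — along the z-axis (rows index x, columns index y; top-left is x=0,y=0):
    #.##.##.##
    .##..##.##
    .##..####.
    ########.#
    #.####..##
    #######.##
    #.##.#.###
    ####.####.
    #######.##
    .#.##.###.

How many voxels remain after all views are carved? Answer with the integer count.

start: 10×10×10 = 1000 voxels
[1] x-view keeps 66 columns → grid now 660
[2] z-view keeps 74 columns → grid now 500

remaining voxels: 500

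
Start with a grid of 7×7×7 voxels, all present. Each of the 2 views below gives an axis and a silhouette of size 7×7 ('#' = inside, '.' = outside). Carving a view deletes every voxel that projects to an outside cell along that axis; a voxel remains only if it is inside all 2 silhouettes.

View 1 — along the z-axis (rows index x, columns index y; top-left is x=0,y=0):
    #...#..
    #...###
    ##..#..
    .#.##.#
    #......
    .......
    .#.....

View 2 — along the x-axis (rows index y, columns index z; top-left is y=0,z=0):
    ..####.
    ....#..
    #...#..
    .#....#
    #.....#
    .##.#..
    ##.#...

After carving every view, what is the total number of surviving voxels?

38 voxels

before carving: 343 voxels (7×7×7)
carve view 1 (along z, XY-mask fill 15/49): 105 voxels remain
carve view 2 (along x, YZ-mask fill 17/49): 38 voxels remain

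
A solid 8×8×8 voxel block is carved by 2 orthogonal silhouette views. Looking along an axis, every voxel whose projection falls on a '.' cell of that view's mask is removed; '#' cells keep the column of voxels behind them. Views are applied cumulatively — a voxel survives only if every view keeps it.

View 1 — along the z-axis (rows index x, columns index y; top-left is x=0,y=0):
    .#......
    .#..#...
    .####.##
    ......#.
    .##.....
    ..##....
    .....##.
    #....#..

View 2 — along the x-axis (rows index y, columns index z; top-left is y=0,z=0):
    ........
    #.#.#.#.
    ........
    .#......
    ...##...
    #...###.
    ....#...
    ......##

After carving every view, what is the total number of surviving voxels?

before carving: 512 voxels (8×8×8)
V1 z: intersect with XY mask (18 set) -- 144 left
V2 x: intersect with YZ mask (14 set) -- 35 left

|visual hull| = 35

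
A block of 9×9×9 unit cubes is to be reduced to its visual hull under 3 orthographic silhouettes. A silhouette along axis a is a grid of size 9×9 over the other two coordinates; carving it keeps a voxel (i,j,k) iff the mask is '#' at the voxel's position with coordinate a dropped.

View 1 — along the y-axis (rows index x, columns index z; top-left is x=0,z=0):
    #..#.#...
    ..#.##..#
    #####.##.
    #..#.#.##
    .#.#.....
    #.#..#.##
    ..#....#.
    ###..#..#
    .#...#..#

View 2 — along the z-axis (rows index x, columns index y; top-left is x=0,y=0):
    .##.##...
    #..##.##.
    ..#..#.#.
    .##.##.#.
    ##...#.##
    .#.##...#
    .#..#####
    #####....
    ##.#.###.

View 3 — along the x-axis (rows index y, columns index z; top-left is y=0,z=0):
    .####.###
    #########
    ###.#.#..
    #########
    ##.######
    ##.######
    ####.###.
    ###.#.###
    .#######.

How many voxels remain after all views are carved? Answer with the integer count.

start: 9×9×9 = 729 voxels
[1] y-view keeps 36 columns → grid now 324
[2] z-view keeps 43 columns → grid now 163
[3] x-view keeps 67 columns → grid now 132

remaining voxels: 132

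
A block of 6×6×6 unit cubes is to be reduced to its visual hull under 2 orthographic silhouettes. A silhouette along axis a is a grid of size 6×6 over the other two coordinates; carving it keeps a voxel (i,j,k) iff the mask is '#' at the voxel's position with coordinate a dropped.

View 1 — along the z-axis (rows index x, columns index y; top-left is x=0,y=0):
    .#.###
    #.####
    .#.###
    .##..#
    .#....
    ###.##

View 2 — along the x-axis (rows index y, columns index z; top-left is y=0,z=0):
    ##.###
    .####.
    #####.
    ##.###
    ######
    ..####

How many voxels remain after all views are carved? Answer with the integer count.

before carving: 216 voxels (6×6×6)
carve view 1 (along z, XY-mask fill 22/36): 132 voxels remain
carve view 2 (along x, YZ-mask fill 29/36): 104 voxels remain

|visual hull| = 104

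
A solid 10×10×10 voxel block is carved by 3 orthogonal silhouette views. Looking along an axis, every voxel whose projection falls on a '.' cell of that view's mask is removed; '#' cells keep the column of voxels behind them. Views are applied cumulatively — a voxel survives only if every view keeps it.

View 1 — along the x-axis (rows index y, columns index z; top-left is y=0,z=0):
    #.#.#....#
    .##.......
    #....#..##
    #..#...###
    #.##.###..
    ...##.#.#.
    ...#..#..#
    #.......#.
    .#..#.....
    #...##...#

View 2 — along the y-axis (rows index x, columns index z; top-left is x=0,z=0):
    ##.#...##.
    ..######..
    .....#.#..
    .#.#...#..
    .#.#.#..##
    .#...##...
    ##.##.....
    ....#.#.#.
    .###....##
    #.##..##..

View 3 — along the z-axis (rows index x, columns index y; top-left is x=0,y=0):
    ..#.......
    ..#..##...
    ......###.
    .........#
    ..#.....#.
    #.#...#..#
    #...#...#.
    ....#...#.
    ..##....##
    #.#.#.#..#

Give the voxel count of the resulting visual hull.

initial block: 10^3 = 1000
  1. axis=0 (YZ plane), |mask|=36  ⇒  voxels=360
  2. axis=1 (XZ plane), |mask|=41  ⇒  voxels=139
  3. axis=2 (XY plane), |mask|=28  ⇒  voxels=41

|visual hull| = 41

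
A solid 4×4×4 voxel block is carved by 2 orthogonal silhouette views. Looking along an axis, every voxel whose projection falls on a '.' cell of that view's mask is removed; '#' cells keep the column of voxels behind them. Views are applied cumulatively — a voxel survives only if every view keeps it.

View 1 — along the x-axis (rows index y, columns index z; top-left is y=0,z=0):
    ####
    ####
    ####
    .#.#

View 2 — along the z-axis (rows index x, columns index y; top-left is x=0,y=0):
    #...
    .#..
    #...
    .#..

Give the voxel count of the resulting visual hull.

start: 4×4×4 = 64 voxels
carve view 1 (along x, YZ-mask fill 14/16): 56 voxels remain
carve view 2 (along z, XY-mask fill 4/16): 16 voxels remain

16 voxels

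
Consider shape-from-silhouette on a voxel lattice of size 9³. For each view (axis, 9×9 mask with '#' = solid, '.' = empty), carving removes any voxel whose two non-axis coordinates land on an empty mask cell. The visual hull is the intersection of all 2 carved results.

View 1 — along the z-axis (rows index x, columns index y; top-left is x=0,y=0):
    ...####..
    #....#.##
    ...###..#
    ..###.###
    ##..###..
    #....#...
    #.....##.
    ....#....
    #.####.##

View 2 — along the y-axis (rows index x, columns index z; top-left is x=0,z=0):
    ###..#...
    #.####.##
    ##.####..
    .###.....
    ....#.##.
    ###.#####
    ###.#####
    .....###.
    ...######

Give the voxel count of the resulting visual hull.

|visual hull| = 186

before carving: 729 voxels (9×9×9)
[1] z-view keeps 36 columns → grid now 324
[2] y-view keeps 48 columns → grid now 186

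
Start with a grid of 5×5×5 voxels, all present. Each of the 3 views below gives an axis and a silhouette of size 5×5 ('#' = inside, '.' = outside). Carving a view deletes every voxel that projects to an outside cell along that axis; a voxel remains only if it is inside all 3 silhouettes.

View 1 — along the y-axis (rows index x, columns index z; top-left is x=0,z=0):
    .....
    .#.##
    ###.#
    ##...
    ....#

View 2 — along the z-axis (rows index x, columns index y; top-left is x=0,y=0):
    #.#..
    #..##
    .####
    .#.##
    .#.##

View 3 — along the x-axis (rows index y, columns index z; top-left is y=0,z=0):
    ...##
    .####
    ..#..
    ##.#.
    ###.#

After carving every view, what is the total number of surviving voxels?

start: 5×5×5 = 125 voxels
  1. axis=1 (XZ plane), |mask|=10  ⇒  voxels=50
  2. axis=2 (XY plane), |mask|=15  ⇒  voxels=34
  3. axis=0 (YZ plane), |mask|=14  ⇒  voxels=23

voxel count = 23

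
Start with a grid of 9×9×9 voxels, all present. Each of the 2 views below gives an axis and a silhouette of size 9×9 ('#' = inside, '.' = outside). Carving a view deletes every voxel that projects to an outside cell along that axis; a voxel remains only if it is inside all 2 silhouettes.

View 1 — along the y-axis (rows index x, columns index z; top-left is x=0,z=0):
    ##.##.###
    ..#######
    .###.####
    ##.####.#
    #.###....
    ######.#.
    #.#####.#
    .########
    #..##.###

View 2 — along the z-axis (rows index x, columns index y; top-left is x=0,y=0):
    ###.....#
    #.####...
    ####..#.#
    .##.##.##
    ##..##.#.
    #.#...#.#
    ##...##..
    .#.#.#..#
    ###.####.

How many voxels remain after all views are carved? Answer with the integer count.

initial block: 9^3 = 729
  1. axis=1 (XZ plane), |mask|=60  ⇒  voxels=540
  2. axis=2 (XY plane), |mask|=45  ⇒  voxels=297

297 voxels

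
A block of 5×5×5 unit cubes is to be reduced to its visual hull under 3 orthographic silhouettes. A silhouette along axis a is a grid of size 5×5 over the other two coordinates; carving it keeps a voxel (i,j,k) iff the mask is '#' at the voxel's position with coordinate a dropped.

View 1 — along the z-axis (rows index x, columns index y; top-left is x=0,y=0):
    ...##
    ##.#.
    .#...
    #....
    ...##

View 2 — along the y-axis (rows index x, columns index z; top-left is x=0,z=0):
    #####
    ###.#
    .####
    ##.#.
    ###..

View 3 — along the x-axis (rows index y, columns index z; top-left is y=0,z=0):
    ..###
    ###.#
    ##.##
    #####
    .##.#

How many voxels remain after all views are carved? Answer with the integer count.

27 voxels

full grid |V| = 125
carve view 1 (along z, XY-mask fill 9/25): 45 voxels remain
carve view 2 (along y, XZ-mask fill 19/25): 35 voxels remain
carve view 3 (along x, YZ-mask fill 19/25): 27 voxels remain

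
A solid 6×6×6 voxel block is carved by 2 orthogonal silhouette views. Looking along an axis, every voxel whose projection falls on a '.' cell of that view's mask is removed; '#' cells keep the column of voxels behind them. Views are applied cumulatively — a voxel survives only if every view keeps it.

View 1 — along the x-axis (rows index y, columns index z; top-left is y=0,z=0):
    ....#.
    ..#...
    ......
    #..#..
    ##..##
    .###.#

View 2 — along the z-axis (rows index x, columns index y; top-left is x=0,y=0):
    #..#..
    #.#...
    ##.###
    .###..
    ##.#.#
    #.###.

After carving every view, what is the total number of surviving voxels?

34 voxels

initial block: 6^3 = 216
after view 1 [x-axis, 12 of 36 cells solid] → remaining = 72
after view 2 [z-axis, 20 of 36 cells solid] → remaining = 34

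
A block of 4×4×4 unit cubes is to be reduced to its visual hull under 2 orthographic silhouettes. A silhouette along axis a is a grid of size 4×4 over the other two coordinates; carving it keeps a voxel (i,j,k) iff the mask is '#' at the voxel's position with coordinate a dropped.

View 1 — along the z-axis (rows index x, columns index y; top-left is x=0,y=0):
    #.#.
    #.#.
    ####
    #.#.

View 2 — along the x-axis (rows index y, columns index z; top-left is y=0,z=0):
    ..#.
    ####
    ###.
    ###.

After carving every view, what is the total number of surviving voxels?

voxel count = 23

full grid |V| = 64
[1] z-view keeps 10 columns → grid now 40
[2] x-view keeps 11 columns → grid now 23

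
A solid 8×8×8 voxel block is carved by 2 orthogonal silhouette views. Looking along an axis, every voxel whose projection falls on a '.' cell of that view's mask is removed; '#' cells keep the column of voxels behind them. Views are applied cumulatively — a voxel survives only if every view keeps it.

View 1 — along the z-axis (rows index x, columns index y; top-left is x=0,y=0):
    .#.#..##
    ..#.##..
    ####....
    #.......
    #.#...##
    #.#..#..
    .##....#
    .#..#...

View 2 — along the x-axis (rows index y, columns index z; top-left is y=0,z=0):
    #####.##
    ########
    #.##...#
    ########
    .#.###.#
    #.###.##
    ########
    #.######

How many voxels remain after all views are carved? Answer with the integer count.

remaining voxels: 155

start: 8×8×8 = 512 voxels
[1] z-view keeps 24 columns → grid now 192
[2] x-view keeps 53 columns → grid now 155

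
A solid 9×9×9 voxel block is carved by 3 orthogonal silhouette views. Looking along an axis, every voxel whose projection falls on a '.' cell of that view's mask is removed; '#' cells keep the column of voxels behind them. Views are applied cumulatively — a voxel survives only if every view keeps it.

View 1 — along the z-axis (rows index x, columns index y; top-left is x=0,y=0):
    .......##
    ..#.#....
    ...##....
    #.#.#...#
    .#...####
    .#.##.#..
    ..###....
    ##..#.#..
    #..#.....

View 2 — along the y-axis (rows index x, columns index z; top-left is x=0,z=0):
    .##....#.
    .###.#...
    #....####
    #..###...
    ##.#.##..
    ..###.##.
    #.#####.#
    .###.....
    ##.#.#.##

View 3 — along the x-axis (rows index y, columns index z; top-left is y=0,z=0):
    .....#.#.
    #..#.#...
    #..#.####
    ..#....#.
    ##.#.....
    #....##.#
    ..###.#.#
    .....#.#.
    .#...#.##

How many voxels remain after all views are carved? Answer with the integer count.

|visual hull| = 51

initial block: 9^3 = 729
  1. axis=2 (XY plane), |mask|=28  ⇒  voxels=252
  2. axis=1 (XZ plane), |mask|=42  ⇒  voxels=130
  3. axis=0 (YZ plane), |mask|=31  ⇒  voxels=51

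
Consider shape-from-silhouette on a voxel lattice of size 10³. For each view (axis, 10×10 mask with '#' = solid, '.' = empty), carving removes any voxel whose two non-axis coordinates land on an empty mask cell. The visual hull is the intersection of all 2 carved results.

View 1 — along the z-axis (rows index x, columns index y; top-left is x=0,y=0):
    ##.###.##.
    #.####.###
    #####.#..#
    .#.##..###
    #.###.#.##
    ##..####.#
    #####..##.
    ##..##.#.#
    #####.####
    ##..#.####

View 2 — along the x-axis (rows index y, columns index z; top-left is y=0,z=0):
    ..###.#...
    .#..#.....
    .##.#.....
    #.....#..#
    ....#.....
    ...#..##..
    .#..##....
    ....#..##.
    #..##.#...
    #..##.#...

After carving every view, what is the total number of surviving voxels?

|visual hull| = 209

start: 10×10×10 = 1000 voxels
V1 z: intersect with XY mask (71 set) -- 710 left
V2 x: intersect with YZ mask (30 set) -- 209 left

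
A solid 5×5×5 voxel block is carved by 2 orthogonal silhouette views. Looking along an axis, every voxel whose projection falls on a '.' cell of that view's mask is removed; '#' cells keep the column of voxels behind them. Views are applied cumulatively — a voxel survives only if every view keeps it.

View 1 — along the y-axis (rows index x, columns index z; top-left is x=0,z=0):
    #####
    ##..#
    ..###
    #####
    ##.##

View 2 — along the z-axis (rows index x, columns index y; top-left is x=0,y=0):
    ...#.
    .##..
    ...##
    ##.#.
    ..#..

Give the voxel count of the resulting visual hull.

|visual hull| = 36

full grid |V| = 125
carve view 1 (along y, XZ-mask fill 20/25): 100 voxels remain
carve view 2 (along z, XY-mask fill 9/25): 36 voxels remain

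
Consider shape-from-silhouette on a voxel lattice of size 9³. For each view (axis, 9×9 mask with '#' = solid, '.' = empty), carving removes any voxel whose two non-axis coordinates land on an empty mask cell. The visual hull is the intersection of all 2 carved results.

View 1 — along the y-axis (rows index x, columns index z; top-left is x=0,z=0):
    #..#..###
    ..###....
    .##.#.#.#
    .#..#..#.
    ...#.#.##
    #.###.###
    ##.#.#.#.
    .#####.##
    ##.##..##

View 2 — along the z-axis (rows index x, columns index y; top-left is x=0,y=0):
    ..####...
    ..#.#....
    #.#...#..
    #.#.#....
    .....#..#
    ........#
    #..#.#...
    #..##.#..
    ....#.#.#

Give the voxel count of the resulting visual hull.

initial block: 9^3 = 729
after view 1 [y-axis, 45 of 81 cells solid] → remaining = 405
after view 2 [z-axis, 25 of 81 cells solid] → remaining = 126

|visual hull| = 126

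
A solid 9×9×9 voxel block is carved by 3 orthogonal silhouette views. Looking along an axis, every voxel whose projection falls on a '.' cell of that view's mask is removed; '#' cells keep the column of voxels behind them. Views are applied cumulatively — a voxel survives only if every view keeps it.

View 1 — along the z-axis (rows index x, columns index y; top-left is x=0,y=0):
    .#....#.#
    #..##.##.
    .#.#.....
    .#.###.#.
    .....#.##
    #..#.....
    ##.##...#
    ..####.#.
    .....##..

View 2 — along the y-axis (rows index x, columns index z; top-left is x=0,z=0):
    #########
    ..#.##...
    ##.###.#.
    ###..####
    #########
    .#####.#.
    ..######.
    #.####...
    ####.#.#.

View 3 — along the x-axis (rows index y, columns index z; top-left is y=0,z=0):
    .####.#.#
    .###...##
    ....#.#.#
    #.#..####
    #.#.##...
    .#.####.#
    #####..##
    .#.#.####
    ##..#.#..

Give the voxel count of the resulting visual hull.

114 voxels

start: 9×9×9 = 729 voxels
[1] z-view keeps 32 columns → grid now 288
[2] y-view keeps 57 columns → grid now 195
[3] x-view keeps 47 columns → grid now 114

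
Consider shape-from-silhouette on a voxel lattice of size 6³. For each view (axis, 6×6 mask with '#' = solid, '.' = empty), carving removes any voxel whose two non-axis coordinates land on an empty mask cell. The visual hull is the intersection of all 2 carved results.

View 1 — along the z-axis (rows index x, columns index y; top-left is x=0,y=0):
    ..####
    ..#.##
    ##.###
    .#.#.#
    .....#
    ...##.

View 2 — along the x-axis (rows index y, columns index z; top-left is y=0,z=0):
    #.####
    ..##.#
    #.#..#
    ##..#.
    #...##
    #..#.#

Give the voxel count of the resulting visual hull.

full grid |V| = 216
V1 z: intersect with XY mask (18 set) -- 108 left
V2 x: intersect with YZ mask (20 set) -- 56 left

|visual hull| = 56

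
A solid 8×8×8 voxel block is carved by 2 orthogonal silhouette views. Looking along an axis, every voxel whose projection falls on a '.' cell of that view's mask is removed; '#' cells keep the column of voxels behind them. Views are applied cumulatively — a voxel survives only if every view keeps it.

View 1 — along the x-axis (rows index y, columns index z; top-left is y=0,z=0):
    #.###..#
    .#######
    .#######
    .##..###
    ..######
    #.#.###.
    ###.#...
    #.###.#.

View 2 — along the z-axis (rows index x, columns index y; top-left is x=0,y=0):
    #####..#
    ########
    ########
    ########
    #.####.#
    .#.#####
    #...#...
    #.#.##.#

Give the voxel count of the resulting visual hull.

271 voxels

initial block: 8^3 = 512
V1 x: intersect with YZ mask (44 set) -- 352 left
V2 z: intersect with XY mask (49 set) -- 271 left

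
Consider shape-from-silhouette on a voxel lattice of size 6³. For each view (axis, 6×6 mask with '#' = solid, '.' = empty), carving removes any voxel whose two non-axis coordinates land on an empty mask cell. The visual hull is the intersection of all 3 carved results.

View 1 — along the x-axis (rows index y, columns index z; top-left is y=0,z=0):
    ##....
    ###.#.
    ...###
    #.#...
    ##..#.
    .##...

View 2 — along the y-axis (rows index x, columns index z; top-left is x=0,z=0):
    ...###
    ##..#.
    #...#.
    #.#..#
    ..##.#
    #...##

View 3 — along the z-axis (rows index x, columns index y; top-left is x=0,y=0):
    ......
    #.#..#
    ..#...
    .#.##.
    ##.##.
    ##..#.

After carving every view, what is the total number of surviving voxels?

17 voxels

start: 6×6×6 = 216 voxels
  1. axis=0 (YZ plane), |mask|=16  ⇒  voxels=96
  2. axis=1 (XZ plane), |mask|=17  ⇒  voxels=44
  3. axis=2 (XY plane), |mask|=14  ⇒  voxels=17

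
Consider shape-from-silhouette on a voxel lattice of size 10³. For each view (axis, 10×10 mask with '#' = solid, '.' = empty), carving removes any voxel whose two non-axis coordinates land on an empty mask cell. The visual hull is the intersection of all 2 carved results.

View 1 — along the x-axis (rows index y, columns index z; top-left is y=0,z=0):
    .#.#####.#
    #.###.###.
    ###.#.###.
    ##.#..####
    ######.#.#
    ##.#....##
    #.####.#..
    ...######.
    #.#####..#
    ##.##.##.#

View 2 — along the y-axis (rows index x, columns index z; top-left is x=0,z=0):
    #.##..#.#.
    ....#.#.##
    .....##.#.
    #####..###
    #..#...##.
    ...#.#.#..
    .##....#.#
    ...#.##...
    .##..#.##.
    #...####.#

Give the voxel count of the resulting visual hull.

remaining voxels: 301

initial block: 10^3 = 1000
[1] x-view keeps 67 columns → grid now 670
[2] y-view keeps 45 columns → grid now 301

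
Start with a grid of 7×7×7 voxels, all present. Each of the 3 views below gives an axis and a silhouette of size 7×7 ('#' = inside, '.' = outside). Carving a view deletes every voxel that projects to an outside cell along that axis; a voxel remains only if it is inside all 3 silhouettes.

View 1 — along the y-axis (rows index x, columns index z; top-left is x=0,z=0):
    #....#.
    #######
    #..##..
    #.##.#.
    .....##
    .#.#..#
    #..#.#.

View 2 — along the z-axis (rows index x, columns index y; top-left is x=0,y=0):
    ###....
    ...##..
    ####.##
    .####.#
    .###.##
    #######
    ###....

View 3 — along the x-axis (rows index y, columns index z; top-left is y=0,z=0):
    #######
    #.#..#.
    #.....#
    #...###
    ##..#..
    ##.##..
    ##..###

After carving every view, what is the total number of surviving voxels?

full grid |V| = 343
step 1: project along y, AND mask (24/49) → |grid| = 168
step 2: project along z, AND mask (31/49) → |grid| = 98
step 3: project along x, AND mask (28/49) → |grid| = 55

55 voxels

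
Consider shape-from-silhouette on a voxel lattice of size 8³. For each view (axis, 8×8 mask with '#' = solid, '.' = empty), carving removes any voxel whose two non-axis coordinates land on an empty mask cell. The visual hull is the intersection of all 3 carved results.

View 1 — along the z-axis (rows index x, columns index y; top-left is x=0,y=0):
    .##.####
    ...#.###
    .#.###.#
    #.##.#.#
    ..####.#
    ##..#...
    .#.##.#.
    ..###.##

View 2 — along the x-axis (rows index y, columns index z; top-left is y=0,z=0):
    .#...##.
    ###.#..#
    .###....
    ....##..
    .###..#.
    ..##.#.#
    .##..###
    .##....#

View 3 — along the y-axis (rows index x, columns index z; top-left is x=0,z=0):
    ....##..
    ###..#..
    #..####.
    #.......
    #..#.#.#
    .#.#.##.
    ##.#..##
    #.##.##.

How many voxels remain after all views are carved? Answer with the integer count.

start: 8×8×8 = 512 voxels
V1 z: intersect with XY mask (37 set) -- 296 left
V2 x: intersect with YZ mask (29 set) -- 132 left
V3 y: intersect with XZ mask (30 set) -- 52 left

voxel count = 52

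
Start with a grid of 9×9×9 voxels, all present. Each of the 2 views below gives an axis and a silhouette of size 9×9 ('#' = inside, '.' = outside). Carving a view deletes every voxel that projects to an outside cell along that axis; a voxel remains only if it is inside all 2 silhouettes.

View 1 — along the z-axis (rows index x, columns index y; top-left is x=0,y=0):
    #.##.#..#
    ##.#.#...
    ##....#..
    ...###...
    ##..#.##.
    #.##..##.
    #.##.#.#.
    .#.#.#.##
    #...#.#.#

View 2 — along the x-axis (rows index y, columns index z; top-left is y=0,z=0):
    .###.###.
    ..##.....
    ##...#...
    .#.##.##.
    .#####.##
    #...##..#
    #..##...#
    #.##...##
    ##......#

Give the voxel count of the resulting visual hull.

voxel count = 175

start: 9×9×9 = 729 voxels
V1 z: intersect with XY mask (39 set) -- 351 left
V2 x: intersect with YZ mask (39 set) -- 175 left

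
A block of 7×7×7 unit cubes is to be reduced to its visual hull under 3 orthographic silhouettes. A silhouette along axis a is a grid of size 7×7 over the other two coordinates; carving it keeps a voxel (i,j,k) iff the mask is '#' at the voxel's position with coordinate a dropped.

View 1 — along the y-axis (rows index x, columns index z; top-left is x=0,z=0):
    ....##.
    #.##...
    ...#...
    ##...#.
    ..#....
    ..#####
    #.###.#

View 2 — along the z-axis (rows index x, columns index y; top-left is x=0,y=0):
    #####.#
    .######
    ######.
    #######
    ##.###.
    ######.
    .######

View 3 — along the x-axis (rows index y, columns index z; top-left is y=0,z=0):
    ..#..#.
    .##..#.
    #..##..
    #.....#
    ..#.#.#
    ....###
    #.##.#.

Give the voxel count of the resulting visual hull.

voxel count = 52

before carving: 343 voxels (7×7×7)
V1 y: intersect with XZ mask (20 set) -- 140 left
V2 z: intersect with XY mask (42 set) -- 122 left
V3 x: intersect with YZ mask (20 set) -- 52 left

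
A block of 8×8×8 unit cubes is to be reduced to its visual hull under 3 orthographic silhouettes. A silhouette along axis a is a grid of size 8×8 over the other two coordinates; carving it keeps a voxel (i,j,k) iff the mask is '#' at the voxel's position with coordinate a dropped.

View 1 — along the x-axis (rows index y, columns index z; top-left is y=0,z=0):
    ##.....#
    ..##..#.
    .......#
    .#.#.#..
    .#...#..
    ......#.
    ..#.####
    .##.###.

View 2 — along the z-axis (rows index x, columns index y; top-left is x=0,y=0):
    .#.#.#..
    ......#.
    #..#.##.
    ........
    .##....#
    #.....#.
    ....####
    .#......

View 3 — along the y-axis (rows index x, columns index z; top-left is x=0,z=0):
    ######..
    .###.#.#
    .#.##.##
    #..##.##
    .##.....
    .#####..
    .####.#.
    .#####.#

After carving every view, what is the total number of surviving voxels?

before carving: 512 voxels (8×8×8)
step 1: project along x, AND mask (23/64) → |grid| = 184
step 2: project along z, AND mask (18/64) → |grid| = 57
step 3: project along y, AND mask (39/64) → |grid| = 34

34 voxels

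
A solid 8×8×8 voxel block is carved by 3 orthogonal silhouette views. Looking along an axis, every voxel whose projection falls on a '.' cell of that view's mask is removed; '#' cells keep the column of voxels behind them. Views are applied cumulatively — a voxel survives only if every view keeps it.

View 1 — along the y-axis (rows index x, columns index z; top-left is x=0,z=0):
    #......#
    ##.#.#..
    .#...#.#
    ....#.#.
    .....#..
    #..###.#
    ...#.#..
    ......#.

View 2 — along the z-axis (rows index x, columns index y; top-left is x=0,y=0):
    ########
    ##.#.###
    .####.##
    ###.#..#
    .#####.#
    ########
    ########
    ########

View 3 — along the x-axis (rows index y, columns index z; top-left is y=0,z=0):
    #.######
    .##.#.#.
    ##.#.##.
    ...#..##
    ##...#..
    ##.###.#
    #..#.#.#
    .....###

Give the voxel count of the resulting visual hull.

remaining voxels: 83

start: 8×8×8 = 512 voxels
step 1: project along y, AND mask (20/64) → |grid| = 160
step 2: project along z, AND mask (55/64) → |grid| = 138
step 3: project along x, AND mask (35/64) → |grid| = 83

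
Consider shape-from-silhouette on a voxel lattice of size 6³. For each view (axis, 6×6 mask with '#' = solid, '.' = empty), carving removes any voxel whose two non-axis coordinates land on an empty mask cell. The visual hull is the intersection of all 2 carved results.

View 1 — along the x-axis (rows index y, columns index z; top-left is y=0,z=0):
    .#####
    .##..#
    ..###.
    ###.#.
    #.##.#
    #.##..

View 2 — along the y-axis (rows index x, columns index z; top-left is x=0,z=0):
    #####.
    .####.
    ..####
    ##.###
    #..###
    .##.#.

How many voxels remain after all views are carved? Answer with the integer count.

remaining voxels: 92

full grid |V| = 216
carve view 1 (along x, YZ-mask fill 22/36): 132 voxels remain
carve view 2 (along y, XZ-mask fill 25/36): 92 voxels remain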